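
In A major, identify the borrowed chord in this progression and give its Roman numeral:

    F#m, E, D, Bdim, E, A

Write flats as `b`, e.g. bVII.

The diatonic triads in A major are A, Bm, C#m, D, E, F#m, G#dim. Of the given chords, F#m, E, D and A are diatonic. Bdim (B–D–F) is not: scale degree 2 in A major carries Bm (ii). In A minor the chord on that degree is Bdim, so here it functions as ii°, borrowed from the parallel minor.

ii°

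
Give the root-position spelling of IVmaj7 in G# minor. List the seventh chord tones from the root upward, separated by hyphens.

IVmaj7 is built on scale degree 4, which is C# in both G# minor and its parallel. Building the major-seventh chord from the parallel major on C#: C#–E#–G#–B#.

C#-E#-G#-B#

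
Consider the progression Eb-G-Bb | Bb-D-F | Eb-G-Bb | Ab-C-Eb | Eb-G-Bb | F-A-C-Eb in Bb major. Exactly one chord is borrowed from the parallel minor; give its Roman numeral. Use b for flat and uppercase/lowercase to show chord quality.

Bb major has the diatonic set Bb, Cm, Dm, Eb, F, Gm, Adim. Eb–G–Bb = Eb, Bb–D–F = Bb and F–A–C–Eb = F7 are all diatonic. Ab–C–Eb is not: scale degree 7 in Bb major carries Adim (vii°). In Bb minor the chord on that degree is Ab, so here it functions as bVII, borrowed from the parallel minor.

bVII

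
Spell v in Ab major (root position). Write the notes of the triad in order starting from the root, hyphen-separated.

Eb-Gb-Bb

v is built on scale degree 5, which is Eb in both Ab major and its parallel. Building the minor chord from the parallel minor on Eb: Eb–Gb–Bb.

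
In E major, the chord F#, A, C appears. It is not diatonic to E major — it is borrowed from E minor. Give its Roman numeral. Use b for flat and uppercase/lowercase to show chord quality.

ii°

F# is scale degree 2 in E major. Diatonically E major has F#m (ii) on that degree; F#–A–C is instead the diminished chord native to E minor, so it takes the label ii°.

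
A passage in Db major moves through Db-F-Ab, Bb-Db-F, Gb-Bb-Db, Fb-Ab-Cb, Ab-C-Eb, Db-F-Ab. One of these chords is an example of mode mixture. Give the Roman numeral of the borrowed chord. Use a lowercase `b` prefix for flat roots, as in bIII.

bIII

In Db major the diatonic chords are Db, Ebm, Fm, Gb, Ab, Bbm, Cdim. Of the given chords, Db–F–Ab = Db, Bb–Db–F = Bbm, Gb–Bb–Db = Gb and Ab–C–Eb = Ab are diatonic. Fb–Ab–Cb is not: scale degree 3 in Db major carries Fm (iii). In Db minor the chord on that degree is Fb, so here it functions as bIII, borrowed from the parallel minor.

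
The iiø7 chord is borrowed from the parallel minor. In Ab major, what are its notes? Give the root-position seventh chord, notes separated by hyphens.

Bb-Db-Fb-Ab

The root, Bb, is scale degree 2 — the same note in Ab major and Ab minor; only the chord quality changes. Building the half-diminished-seventh chord from the parallel minor on Bb: Bb–Db–Fb–Ab.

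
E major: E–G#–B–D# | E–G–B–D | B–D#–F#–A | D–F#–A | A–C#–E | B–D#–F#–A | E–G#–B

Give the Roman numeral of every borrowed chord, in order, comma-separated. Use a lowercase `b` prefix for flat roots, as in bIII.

i7, bVII

The diatonic triads in E major are E, F#m, G#m, A, B, C#m, D#dim. Of the given chords, E–G#–B–D# = Emaj7, B–D#–F#–A = B7, A–C#–E = A and E–G#–B = E are diatonic. E–G–B–D is not: scale degree 1 in E major carries E (I). In E minor the chord on that degree is Em7, so here it functions as i7, borrowed from the parallel minor. D–F#–A is not: scale degree 7 in E major carries D#dim (vii°). In E minor the chord on that degree is D, so here it functions as bVII, borrowed from the parallel minor.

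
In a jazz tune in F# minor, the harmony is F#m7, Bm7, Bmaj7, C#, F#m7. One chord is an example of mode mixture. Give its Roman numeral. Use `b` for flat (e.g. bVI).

The diatonic triads in F# minor (with V from harmonic minor) are F#m, G#dim, A, Bm, C#, D, E. F#m7, Bm7 and C# are all diatonic. But Bmaj7 (B–D#–F#–A#) is foreign: the diatonic iv on degree 4 is Bm, whereas Bmaj7 comes from F# major. It is labeled IVmaj7.

IVmaj7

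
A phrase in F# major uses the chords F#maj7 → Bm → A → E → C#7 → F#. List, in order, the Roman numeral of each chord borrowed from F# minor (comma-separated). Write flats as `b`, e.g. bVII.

iv, bIII, bVII

In F# major the diatonic chords are F#, G#m, A#m, B, C#, D#m, E#dim. F#maj7, C#7 and F# are all diatonic. Bm (B–D–F#) doesn't fit — on degree 4 F# major would have B (IV). Bm is the degree-4 chord of F# minor, so it is the borrowed iv. A (A–C#–E) doesn't fit — on degree 3 F# major would have A#m (iii). A is the degree-3 chord of F# minor, so it is the borrowed bIII. E (E–G#–B) is not: scale degree 7 in F# major carries E#dim (vii°). In F# minor the chord on that degree is E, so here it functions as bVII, borrowed from the parallel minor.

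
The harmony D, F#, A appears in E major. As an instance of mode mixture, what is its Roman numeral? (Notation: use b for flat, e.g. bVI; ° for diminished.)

bVII

In E major scale degree 7 is D#; D is its lowered form, from E minor. The diatonic chord on degree 7 would be D#dim (vii°), but D–F#–A is the major chord from E minor. As a borrowed chord it is labeled bVII.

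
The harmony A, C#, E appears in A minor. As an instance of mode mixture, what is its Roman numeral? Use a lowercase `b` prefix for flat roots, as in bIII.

The root A is the diatonic 1st degree of A minor; the borrowing shows in the chord quality. Diatonically A minor has Am (i) on that degree; A–C#–E is instead the major chord native to A major, so it takes the label I.

I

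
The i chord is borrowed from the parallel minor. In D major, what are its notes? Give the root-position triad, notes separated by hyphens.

The root, D, is scale degree 1 — the same note in D major and D minor; only the chord quality changes. In D minor the chord on D is D–F–A.

D-F-A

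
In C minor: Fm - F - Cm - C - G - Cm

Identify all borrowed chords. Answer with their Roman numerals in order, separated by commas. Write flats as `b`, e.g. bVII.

IV, I

C minor has the diatonic set Cm, Ddim, Eb, Fm, G, Ab, Bb (with V from harmonic minor). Of the given chords, Fm, Cm and G are diatonic. F (F–A–C) is not: scale degree 4 in C minor carries Fm (iv). In C major the chord on that degree is F, so here it functions as IV, borrowed from the parallel major. C (C–E–G) is not: scale degree 1 in C minor carries Cm (i). In C major the chord on that degree is C, so here it functions as I, borrowed from the parallel major.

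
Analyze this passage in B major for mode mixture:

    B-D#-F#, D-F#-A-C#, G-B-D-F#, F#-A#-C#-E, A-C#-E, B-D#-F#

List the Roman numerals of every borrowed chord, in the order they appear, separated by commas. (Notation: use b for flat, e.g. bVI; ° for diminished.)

bIIImaj7, bVImaj7, bVII

The diatonic triads in B major are B, C#m, D#m, E, F#, G#m, A#dim. Of the given chords, B–D#–F# = B and F#–A#–C#–E = F#7 are diatonic. D–F#–A–C# doesn't fit — on degree 3 B major would have D#m (iii). Dmaj7 is the degree-3 chord of B minor, so it is the borrowed bIIImaj7. G–B–D–F# doesn't fit — on degree 6 B major would have G#m (vi). Gmaj7 is the degree-6 chord of B minor, so it is the borrowed bVImaj7. A–C#–E doesn't fit — on degree 7 B major would have A#dim (vii°). A is the degree-7 chord of B minor, so it is the borrowed bVII.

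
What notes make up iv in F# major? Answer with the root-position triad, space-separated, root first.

The root, B, is scale degree 4 — the same note in F# major and F# minor; only the chord quality changes. Stacking thirds in F# minor on B gives B–D–F#.

B D F#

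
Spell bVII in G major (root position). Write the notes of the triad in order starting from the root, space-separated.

The root of bVII is the lowered 7th degree: F# becomes F. Stacking thirds in G minor on F gives F–A–C.

F A C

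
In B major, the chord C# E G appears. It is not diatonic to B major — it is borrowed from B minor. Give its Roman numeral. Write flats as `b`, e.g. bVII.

The root C# is the diatonic 2nd degree of B major; the borrowing shows in the chord quality. The diatonic chord on degree 2 would be C#m (ii), but C#–E–G is the diminished chord from B minor. As a borrowed chord it is labeled ii°.

ii°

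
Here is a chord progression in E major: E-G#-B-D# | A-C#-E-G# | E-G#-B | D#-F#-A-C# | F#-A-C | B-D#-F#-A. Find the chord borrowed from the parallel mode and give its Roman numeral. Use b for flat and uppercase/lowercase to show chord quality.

ii°

In E major the diatonic chords are E, F#m, G#m, A, B, C#m, D#dim. E–G#–B–D# = Emaj7, A–C#–E–G# = Amaj7, E–G#–B = E, D#–F#–A–C# = D#m7b5 and B–D#–F#–A = B7 all belong to that set. F#–A–C is not: scale degree 2 in E major carries F#m (ii). In E minor the chord on that degree is F#dim, so here it functions as ii°, borrowed from the parallel minor.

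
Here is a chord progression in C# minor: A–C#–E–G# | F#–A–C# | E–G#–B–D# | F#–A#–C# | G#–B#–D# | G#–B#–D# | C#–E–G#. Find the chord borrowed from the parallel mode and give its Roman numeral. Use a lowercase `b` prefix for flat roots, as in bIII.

IV

In C# minor (with V from harmonic minor) the diatonic chords are C#m, D#dim, E, F#m, G#, A, B. Of the given chords, A–C#–E–G# = Amaj7, F#–A–C# = F#m, E–G#–B–D# = Emaj7, G#–B#–D# = G# and C#–E–G# = C#m are diatonic. F#–A#–C# is not: scale degree 4 in C# minor carries F#m (iv). In C# major the chord on that degree is F#, so here it functions as IV, borrowed from the parallel major.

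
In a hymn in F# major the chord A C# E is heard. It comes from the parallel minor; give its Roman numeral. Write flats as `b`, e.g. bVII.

bIII

In F# major scale degree 3 is A#; A is its lowered form, from F# minor. The diatonic chord on degree 3 would be A#m (iii), but A–C#–E is the major chord from F# minor. As a borrowed chord it is labeled bIII.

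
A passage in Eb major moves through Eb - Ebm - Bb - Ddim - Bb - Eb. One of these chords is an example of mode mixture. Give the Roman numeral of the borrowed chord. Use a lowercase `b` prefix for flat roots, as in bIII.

In Eb major the diatonic chords are Eb, Fm, Gm, Ab, Bb, Cm, Ddim. Eb, Bb and Ddim all belong to that set. Ebm (Eb–Gb–Bb) doesn't fit — on degree 1 Eb major would have Eb (I). Ebm is the degree-1 chord of Eb minor, so it is the borrowed i.

i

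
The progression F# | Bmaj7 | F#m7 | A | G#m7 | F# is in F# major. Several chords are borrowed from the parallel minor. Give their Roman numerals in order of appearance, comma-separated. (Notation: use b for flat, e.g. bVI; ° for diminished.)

In F# major the diatonic chords are F#, G#m, A#m, B, C#, D#m, E#dim. F#, Bmaj7 and G#m7 are all diatonic. F#m7 (F#–A–C#–E) doesn't fit — on degree 1 F# major would have F# (I). F#m7 is the degree-1 chord of F# minor, so it is the borrowed i7. But A (A–C#–E) is foreign: the diatonic iii on degree 3 is A#m, whereas A comes from F# minor. It is labeled bIII.

i7, bIII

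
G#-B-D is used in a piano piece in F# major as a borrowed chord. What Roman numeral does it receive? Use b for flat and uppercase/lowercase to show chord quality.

ii°

G# is scale degree 2 in F# major. Diatonically F# major has G#m (ii) on that degree; G#–B–D is instead the diminished chord native to F# minor, so it takes the label ii°.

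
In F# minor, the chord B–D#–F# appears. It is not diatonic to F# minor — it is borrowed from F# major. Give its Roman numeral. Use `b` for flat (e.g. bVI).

B is scale degree 4 in F# minor. B–D#–F# is a major chord — the form found in F# major, not the diatonic iv (Bm). Borrowed into F# minor it is written IV.

IV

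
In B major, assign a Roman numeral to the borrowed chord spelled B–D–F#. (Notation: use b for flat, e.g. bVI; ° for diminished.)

B is scale degree 1 in B major. Diatonically B major has B (I) on that degree; B–D–F# is instead the minor chord native to B minor, so it takes the label i.

i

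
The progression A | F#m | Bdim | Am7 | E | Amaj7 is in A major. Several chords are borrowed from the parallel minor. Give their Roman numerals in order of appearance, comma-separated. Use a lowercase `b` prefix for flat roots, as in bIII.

ii°, i7

The diatonic triads in A major are A, Bm, C#m, D, E, F#m, G#dim. A, F#m, E and Amaj7 are all diatonic. Bdim (B–D–F) is not: scale degree 2 in A major carries Bm (ii). In A minor the chord on that degree is Bdim, so here it functions as ii°, borrowed from the parallel minor. Am7 (A–C–E–G) doesn't fit — on degree 1 A major would have A (I). Am7 is the degree-1 chord of A minor, so it is the borrowed i7.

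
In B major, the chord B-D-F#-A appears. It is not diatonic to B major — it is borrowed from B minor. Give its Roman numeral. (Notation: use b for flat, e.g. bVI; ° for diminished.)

The root B is the diatonic 1st degree of B major; the borrowing shows in the chord quality. The diatonic chord on degree 1 would be B (I), but B–D–F#–A is the minor-seventh chord from B minor. As a borrowed chord it is labeled i7.

i7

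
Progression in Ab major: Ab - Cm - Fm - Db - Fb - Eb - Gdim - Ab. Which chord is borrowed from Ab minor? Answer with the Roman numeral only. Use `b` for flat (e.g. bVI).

bVI

Ab major has the diatonic set Ab, Bbm, Cm, Db, Eb, Fm, Gdim. Ab, Cm, Fm, Db, Eb and Gdim all belong to that set. Fb (Fb–Ab–Cb) is not: scale degree 6 in Ab major carries Fm (vi). In Ab minor the chord on that degree is Fb, so here it functions as bVI, borrowed from the parallel minor.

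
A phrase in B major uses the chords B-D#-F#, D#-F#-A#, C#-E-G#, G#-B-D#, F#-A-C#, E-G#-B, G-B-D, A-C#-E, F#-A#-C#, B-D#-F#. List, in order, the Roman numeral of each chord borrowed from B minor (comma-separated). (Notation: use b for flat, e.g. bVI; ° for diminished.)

v, bVI, bVII

B major has the diatonic set B, C#m, D#m, E, F#, G#m, A#dim. Of the given chords, B–D#–F# = B, D#–F#–A# = D#m, C#–E–G# = C#m, G#–B–D# = G#m, E–G#–B = E and F#–A#–C# = F# are diatonic. F#–A–C# is not: scale degree 5 in B major carries F# (V). In B minor the chord on that degree is F#m, so here it functions as v, borrowed from the parallel minor. G–B–D doesn't fit — on degree 6 B major would have G#m (vi). G is the degree-6 chord of B minor, so it is the borrowed bVI. But A–C#–E is foreign: the diatonic vii° on degree 7 is A#dim, whereas A comes from B minor. It is labeled bVII.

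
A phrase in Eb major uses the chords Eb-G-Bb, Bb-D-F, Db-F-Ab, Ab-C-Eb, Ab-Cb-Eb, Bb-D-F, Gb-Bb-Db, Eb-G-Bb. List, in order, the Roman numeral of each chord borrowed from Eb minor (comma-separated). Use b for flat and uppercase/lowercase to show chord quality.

bVII, iv, bIII

Eb major has the diatonic set Eb, Fm, Gm, Ab, Bb, Cm, Ddim. Eb–G–Bb = Eb, Bb–D–F = Bb and Ab–C–Eb = Ab are all diatonic. Db–F–Ab is not: scale degree 7 in Eb major carries Ddim (vii°). In Eb minor the chord on that degree is Db, so here it functions as bVII, borrowed from the parallel minor. Ab–Cb–Eb doesn't fit — on degree 4 Eb major would have Ab (IV). Abm is the degree-4 chord of Eb minor, so it is the borrowed iv. Gb–Bb–Db doesn't fit — on degree 3 Eb major would have Gm (iii). Gb is the degree-3 chord of Eb minor, so it is the borrowed bIII.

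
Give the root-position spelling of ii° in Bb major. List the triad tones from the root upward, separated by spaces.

C Eb Gb

The root, C, is scale degree 2 — the same note in Bb major and Bb minor; only the chord quality changes. In Bb minor the chord on C is C–Eb–Gb.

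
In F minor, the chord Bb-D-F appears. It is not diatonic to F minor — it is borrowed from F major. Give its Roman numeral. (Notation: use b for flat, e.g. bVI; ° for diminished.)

The root Bb is the diatonic 4th degree of F minor; the borrowing shows in the chord quality. The diatonic chord on degree 4 would be Bbm (iv), but Bb–D–F is the major chord from F major. As a borrowed chord it is labeled IV.

IV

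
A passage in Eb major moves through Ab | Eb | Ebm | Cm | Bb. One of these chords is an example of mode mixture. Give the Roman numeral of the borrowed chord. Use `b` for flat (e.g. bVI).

Eb major has the diatonic set Eb, Fm, Gm, Ab, Bb, Cm, Ddim. Ab, Eb, Cm and Bb all belong to that set. But Ebm (Eb–Gb–Bb) is foreign: the diatonic I on degree 1 is Eb, whereas Ebm comes from Eb minor. It is labeled i.

i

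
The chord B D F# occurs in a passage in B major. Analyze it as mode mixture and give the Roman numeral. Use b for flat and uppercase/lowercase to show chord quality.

B is scale degree 1 in B major. The diatonic chord on degree 1 would be B (I), but B–D–F# is the minor chord from B minor. As a borrowed chord it is labeled i.

i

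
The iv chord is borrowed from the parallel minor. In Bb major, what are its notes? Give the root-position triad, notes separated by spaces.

The root, Eb, is scale degree 4 — the same note in Bb major and Bb minor; only the chord quality changes. Building the minor chord from the parallel minor on Eb: Eb–Gb–Bb.

Eb Gb Bb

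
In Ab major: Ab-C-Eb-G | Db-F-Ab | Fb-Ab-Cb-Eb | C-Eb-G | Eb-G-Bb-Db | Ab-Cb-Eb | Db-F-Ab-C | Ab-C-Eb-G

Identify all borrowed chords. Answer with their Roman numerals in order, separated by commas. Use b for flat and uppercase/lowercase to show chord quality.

bVImaj7, i

The diatonic triads in Ab major are Ab, Bbm, Cm, Db, Eb, Fm, Gdim. Of the given chords, Ab–C–Eb–G = Abmaj7, Db–F–Ab = Db, C–Eb–G = Cm, Eb–G–Bb–Db = Eb7 and Db–F–Ab–C = Dbmaj7 are diatonic. But Fb–Ab–Cb–Eb is foreign: the diatonic vi on degree 6 is Fm, whereas Fbmaj7 comes from Ab minor. It is labeled bVImaj7. Ab–Cb–Eb doesn't fit — on degree 1 Ab major would have Ab (I). Abm is the degree-1 chord of Ab minor, so it is the borrowed i.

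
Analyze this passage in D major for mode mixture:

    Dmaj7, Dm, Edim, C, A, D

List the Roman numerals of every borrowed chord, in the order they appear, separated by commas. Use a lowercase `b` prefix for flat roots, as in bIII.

The diatonic triads in D major are D, Em, F#m, G, A, Bm, C#dim. Dmaj7, A and D all belong to that set. Dm (D–F–A) is not: scale degree 1 in D major carries D (I). In D minor the chord on that degree is Dm, so here it functions as i, borrowed from the parallel minor. Edim (E–G–Bb) doesn't fit — on degree 2 D major would have Em (ii). Edim is the degree-2 chord of D minor, so it is the borrowed ii°. C (C–E–G) is not: scale degree 7 in D major carries C#dim (vii°). In D minor the chord on that degree is C, so here it functions as bVII, borrowed from the parallel minor.

i, ii°, bVII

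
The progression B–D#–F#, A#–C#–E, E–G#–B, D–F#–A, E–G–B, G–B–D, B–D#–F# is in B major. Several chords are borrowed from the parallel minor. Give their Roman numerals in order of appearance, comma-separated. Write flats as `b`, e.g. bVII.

B major has the diatonic set B, C#m, D#m, E, F#, G#m, A#dim. B–D#–F# = B, A#–C#–E = A#dim and E–G#–B = E all belong to that set. D–F#–A is not: scale degree 3 in B major carries D#m (iii). In B minor the chord on that degree is D, so here it functions as bIII, borrowed from the parallel minor. E–G–B doesn't fit — on degree 4 B major would have E (IV). Em is the degree-4 chord of B minor, so it is the borrowed iv. G–B–D doesn't fit — on degree 6 B major would have G#m (vi). G is the degree-6 chord of B minor, so it is the borrowed bVI.

bIII, iv, bVI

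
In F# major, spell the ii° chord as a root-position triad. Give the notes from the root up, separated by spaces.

G# B D

ii° is built on scale degree 2, which is G# in both F# major and its parallel. Stacking thirds in F# minor on G# gives G#–B–D.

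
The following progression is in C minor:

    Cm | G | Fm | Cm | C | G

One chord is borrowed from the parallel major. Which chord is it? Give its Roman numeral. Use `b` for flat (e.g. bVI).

In C minor (with V from harmonic minor) the diatonic chords are Cm, Ddim, Eb, Fm, G, Ab, Bb. Cm, G and Fm are all diatonic. C (C–E–G) doesn't fit — on degree 1 C minor would have Cm (i). C is the degree-1 chord of C major, so it is the borrowed I.

I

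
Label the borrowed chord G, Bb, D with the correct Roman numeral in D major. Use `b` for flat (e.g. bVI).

iv

G is scale degree 4 in D major. G–Bb–D is a minor chord — the form found in D minor, not the diatonic IV (G). Borrowed into D major it is written iv.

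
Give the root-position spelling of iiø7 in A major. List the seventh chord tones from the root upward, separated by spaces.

B D F A

The root, B, is scale degree 2 — the same note in A major and A minor; only the chord quality changes. In A minor the chord on B is B–D–F–A.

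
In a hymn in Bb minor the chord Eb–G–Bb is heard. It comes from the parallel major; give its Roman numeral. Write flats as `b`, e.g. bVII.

The root Eb is the diatonic 4th degree of Bb minor; the borrowing shows in the chord quality. The diatonic chord on degree 4 would be Ebm (iv), but Eb–G–Bb is the major chord from Bb major. As a borrowed chord it is labeled IV.

IV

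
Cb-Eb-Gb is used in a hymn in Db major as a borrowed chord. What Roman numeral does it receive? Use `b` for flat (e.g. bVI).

bVII

In Db major scale degree 7 is C; Cb is its lowered form, from Db minor. Diatonically Db major has Cdim (vii°) on that degree; Cb–Eb–Gb is instead the major chord native to Db minor, so it takes the label bVII.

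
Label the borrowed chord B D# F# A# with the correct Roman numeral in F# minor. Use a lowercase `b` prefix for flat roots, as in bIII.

IVmaj7

The root B is the diatonic 4th degree of F# minor; the borrowing shows in the chord quality. B–D#–F#–A# is a major-seventh chord — the form found in F# major, not the diatonic iv (Bm). Borrowed into F# minor it is written IVmaj7.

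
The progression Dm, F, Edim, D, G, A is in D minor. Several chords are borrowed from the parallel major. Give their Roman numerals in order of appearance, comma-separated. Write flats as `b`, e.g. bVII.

I, IV

In D minor (with V from harmonic minor) the diatonic chords are Dm, Edim, F, Gm, A, Bb, C. Dm, F, Edim and A are all diatonic. D (D–F#–A) doesn't fit — on degree 1 D minor would have Dm (i). D is the degree-1 chord of D major, so it is the borrowed I. G (G–B–D) doesn't fit — on degree 4 D minor would have Gm (iv). G is the degree-4 chord of D major, so it is the borrowed IV.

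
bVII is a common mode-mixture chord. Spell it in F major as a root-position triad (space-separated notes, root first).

The root of bVII is the lowered 7th degree: E becomes Eb. Stacking thirds in F minor on Eb gives Eb–G–Bb.

Eb G Bb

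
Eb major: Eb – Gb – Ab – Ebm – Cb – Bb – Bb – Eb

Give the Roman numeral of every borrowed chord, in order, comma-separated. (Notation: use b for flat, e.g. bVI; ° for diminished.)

The diatonic triads in Eb major are Eb, Fm, Gm, Ab, Bb, Cm, Ddim. Of the given chords, Eb, Ab and Bb are diatonic. Gb (Gb–Bb–Db) doesn't fit — on degree 3 Eb major would have Gm (iii). Gb is the degree-3 chord of Eb minor, so it is the borrowed bIII. But Ebm (Eb–Gb–Bb) is foreign: the diatonic I on degree 1 is Eb, whereas Ebm comes from Eb minor. It is labeled i. But Cb (Cb–Eb–Gb) is foreign: the diatonic vi on degree 6 is Cm, whereas Cb comes from Eb minor. It is labeled bVI.

bIII, i, bVI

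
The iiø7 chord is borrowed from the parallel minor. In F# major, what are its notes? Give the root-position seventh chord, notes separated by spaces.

G# B D F#

iiø7 is built on scale degree 2, which is G# in both F# major and its parallel. Stacking thirds in F# minor on G# gives G#–B–D–F#.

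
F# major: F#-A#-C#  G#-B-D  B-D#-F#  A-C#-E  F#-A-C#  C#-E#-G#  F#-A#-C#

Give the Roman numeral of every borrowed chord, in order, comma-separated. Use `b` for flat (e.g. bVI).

The diatonic triads in F# major are F#, G#m, A#m, B, C#, D#m, E#dim. F#–A#–C# = F#, B–D#–F# = B and C#–E#–G# = C# all belong to that set. But G#–B–D is foreign: the diatonic ii on degree 2 is G#m, whereas G#dim comes from F# minor. It is labeled ii°. But A–C#–E is foreign: the diatonic iii on degree 3 is A#m, whereas A comes from F# minor. It is labeled bIII. F#–A–C# doesn't fit — on degree 1 F# major would have F# (I). F#m is the degree-1 chord of F# minor, so it is the borrowed i.

ii°, bIII, i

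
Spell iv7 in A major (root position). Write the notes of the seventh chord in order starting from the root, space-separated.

D F A C

The root, D, is scale degree 4 — the same note in A major and A minor; only the chord quality changes. Building the minor-seventh chord from the parallel minor on D: D–F–A–C.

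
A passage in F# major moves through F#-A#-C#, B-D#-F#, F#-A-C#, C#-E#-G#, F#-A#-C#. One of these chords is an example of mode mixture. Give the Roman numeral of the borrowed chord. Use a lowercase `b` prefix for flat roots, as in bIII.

The diatonic triads in F# major are F#, G#m, A#m, B, C#, D#m, E#dim. F#–A#–C# = F#, B–D#–F# = B and C#–E#–G# = C# are all diatonic. F#–A–C# doesn't fit — on degree 1 F# major would have F# (I). F#m is the degree-1 chord of F# minor, so it is the borrowed i.

i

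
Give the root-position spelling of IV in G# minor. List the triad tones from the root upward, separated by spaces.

C# E# G#

IV is built on scale degree 4, which is C# in both G# minor and its parallel. In G# major the chord on C# is C#–E#–G#.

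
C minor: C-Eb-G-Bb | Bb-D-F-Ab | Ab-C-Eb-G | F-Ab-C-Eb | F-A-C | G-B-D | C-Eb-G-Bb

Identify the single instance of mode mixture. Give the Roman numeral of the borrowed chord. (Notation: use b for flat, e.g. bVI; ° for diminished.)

IV

In C minor (with V from harmonic minor) the diatonic chords are Cm, Ddim, Eb, Fm, G, Ab, Bb. C–Eb–G–Bb = Cm7, Bb–D–F–Ab = Bb7, Ab–C–Eb–G = Abmaj7, F–Ab–C–Eb = Fm7 and G–B–D = G are all diatonic. But F–A–C is foreign: the diatonic iv on degree 4 is Fm, whereas F comes from C major. It is labeled IV.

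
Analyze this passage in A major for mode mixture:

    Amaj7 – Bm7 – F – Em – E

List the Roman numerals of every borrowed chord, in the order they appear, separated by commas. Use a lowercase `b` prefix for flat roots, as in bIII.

bVI, v

In A major the diatonic chords are A, Bm, C#m, D, E, F#m, G#dim. Amaj7, Bm7 and E are all diatonic. F (F–A–C) is not: scale degree 6 in A major carries F#m (vi). In A minor the chord on that degree is F, so here it functions as bVI, borrowed from the parallel minor. Em (E–G–B) doesn't fit — on degree 5 A major would have E (V). Em is the degree-5 chord of A minor, so it is the borrowed v.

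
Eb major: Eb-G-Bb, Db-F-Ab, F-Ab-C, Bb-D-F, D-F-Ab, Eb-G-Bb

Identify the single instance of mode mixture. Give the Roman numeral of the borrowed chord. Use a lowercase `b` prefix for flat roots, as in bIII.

bVII

The diatonic triads in Eb major are Eb, Fm, Gm, Ab, Bb, Cm, Ddim. Of the given chords, Eb–G–Bb = Eb, F–Ab–C = Fm, Bb–D–F = Bb and D–F–Ab = Ddim are diatonic. But Db–F–Ab is foreign: the diatonic vii° on degree 7 is Ddim, whereas Db comes from Eb minor. It is labeled bVII.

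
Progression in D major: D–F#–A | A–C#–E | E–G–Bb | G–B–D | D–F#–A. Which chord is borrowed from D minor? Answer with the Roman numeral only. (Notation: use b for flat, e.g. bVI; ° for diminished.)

ii°

D major has the diatonic set D, Em, F#m, G, A, Bm, C#dim. D–F#–A = D, A–C#–E = A and G–B–D = G all belong to that set. E–G–Bb is not: scale degree 2 in D major carries Em (ii). In D minor the chord on that degree is Edim, so here it functions as ii°, borrowed from the parallel minor.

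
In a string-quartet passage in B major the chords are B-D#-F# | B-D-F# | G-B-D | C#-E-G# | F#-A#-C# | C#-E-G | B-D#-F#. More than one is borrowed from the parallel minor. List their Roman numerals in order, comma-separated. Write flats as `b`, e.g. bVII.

B major has the diatonic set B, C#m, D#m, E, F#, G#m, A#dim. B–D#–F# = B, C#–E–G# = C#m and F#–A#–C# = F# all belong to that set. B–D–F# is not: scale degree 1 in B major carries B (I). In B minor the chord on that degree is Bm, so here it functions as i, borrowed from the parallel minor. G–B–D is not: scale degree 6 in B major carries G#m (vi). In B minor the chord on that degree is G, so here it functions as bVI, borrowed from the parallel minor. C#–E–G is not: scale degree 2 in B major carries C#m (ii). In B minor the chord on that degree is C#dim, so here it functions as ii°, borrowed from the parallel minor.

i, bVI, ii°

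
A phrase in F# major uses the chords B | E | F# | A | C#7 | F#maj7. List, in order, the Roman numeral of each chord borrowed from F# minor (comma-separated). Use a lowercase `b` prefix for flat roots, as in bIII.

bVII, bIII

F# major has the diatonic set F#, G#m, A#m, B, C#, D#m, E#dim. B, F#, C#7 and F#maj7 all belong to that set. E (E–G#–B) is not: scale degree 7 in F# major carries E#dim (vii°). In F# minor the chord on that degree is E, so here it functions as bVII, borrowed from the parallel minor. But A (A–C#–E) is foreign: the diatonic iii on degree 3 is A#m, whereas A comes from F# minor. It is labeled bIII.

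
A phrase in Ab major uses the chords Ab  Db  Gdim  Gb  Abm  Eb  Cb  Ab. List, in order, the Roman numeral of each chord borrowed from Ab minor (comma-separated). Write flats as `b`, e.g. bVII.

Ab major has the diatonic set Ab, Bbm, Cm, Db, Eb, Fm, Gdim. Ab, Db, Gdim and Eb are all diatonic. Gb (Gb–Bb–Db) doesn't fit — on degree 7 Ab major would have Gdim (vii°). Gb is the degree-7 chord of Ab minor, so it is the borrowed bVII. Abm (Ab–Cb–Eb) is not: scale degree 1 in Ab major carries Ab (I). In Ab minor the chord on that degree is Abm, so here it functions as i, borrowed from the parallel minor. Cb (Cb–Eb–Gb) doesn't fit — on degree 3 Ab major would have Cm (iii). Cb is the degree-3 chord of Ab minor, so it is the borrowed bIII.

bVII, i, bIII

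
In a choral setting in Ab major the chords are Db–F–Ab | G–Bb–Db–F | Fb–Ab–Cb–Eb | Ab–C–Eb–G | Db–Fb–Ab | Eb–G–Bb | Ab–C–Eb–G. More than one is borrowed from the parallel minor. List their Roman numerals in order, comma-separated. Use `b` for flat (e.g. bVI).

Ab major has the diatonic set Ab, Bbm, Cm, Db, Eb, Fm, Gdim. Db–F–Ab = Db, G–Bb–Db–F = Gm7b5, Ab–C–Eb–G = Abmaj7 and Eb–G–Bb = Eb all belong to that set. Fb–Ab–Cb–Eb doesn't fit — on degree 6 Ab major would have Fm (vi). Fbmaj7 is the degree-6 chord of Ab minor, so it is the borrowed bVImaj7. But Db–Fb–Ab is foreign: the diatonic IV on degree 4 is Db, whereas Dbm comes from Ab minor. It is labeled iv.

bVImaj7, iv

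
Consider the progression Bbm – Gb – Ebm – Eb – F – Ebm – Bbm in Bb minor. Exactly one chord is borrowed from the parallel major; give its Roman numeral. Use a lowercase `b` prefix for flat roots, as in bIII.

IV

The diatonic triads in Bb minor (with V from harmonic minor) are Bbm, Cdim, Db, Ebm, F, Gb, Ab. Bbm, Gb, Ebm and F all belong to that set. Eb (Eb–G–Bb) is not: scale degree 4 in Bb minor carries Ebm (iv). In Bb major the chord on that degree is Eb, so here it functions as IV, borrowed from the parallel major.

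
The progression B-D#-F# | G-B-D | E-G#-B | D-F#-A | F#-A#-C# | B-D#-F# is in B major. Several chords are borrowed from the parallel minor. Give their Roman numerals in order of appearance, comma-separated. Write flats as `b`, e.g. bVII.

The diatonic triads in B major are B, C#m, D#m, E, F#, G#m, A#dim. Of the given chords, B–D#–F# = B, E–G#–B = E and F#–A#–C# = F# are diatonic. G–B–D doesn't fit — on degree 6 B major would have G#m (vi). G is the degree-6 chord of B minor, so it is the borrowed bVI. But D–F#–A is foreign: the diatonic iii on degree 3 is D#m, whereas D comes from B minor. It is labeled bIII.

bVI, bIII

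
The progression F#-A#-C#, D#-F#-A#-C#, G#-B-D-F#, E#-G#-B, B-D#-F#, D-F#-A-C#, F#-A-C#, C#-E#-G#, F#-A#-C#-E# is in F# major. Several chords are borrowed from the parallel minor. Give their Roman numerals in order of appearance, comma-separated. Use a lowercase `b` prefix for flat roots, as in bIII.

iiø7, bVImaj7, i

F# major has the diatonic set F#, G#m, A#m, B, C#, D#m, E#dim. F#–A#–C# = F#, D#–F#–A#–C# = D#m7, E#–G#–B = E#dim, B–D#–F# = B, C#–E#–G# = C# and F#–A#–C#–E# = F#maj7 all belong to that set. G#–B–D–F# doesn't fit — on degree 2 F# major would have G#m (ii). G#m7b5 is the degree-2 chord of F# minor, so it is the borrowed iiø7. D–F#–A–C# is not: scale degree 6 in F# major carries D#m (vi). In F# minor the chord on that degree is Dmaj7, so here it functions as bVImaj7, borrowed from the parallel minor. F#–A–C# doesn't fit — on degree 1 F# major would have F# (I). F#m is the degree-1 chord of F# minor, so it is the borrowed i.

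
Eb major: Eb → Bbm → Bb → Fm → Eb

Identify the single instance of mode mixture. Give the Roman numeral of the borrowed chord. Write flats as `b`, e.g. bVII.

In Eb major the diatonic chords are Eb, Fm, Gm, Ab, Bb, Cm, Ddim. Eb, Bb and Fm are all diatonic. Bbm (Bb–Db–F) is not: scale degree 5 in Eb major carries Bb (V). In Eb minor the chord on that degree is Bbm, so here it functions as v, borrowed from the parallel minor.

v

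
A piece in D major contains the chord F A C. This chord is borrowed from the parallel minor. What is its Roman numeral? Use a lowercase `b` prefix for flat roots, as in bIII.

F is the lowered form of scale degree 3 in D major (the diatonic degree 3 is F#). F–A–C is a major chord — the form found in D minor, not the diatonic iii (F#m). Borrowed into D major it is written bIII.

bIII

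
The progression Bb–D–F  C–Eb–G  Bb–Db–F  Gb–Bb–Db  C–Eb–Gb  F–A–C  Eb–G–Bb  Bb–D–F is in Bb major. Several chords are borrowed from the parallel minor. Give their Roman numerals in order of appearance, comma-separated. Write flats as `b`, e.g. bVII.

The diatonic triads in Bb major are Bb, Cm, Dm, Eb, F, Gm, Adim. Bb–D–F = Bb, C–Eb–G = Cm, F–A–C = F and Eb–G–Bb = Eb all belong to that set. Bb–Db–F doesn't fit — on degree 1 Bb major would have Bb (I). Bbm is the degree-1 chord of Bb minor, so it is the borrowed i. But Gb–Bb–Db is foreign: the diatonic vi on degree 6 is Gm, whereas Gb comes from Bb minor. It is labeled bVI. C–Eb–Gb is not: scale degree 2 in Bb major carries Cm (ii). In Bb minor the chord on that degree is Cdim, so here it functions as ii°, borrowed from the parallel minor.

i, bVI, ii°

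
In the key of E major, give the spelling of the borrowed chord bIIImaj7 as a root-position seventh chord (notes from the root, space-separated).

The root of bIIImaj7 is the lowered 3rd degree: G# becomes G. In E minor the chord on G is G–B–D–F#.

G B D F#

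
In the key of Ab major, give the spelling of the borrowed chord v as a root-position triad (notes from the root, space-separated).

v is built on scale degree 5, which is Eb in both Ab major and its parallel. Stacking thirds in Ab minor on Eb gives Eb–Gb–Bb.

Eb Gb Bb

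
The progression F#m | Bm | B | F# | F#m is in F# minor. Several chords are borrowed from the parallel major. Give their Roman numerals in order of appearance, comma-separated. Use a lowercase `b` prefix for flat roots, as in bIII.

In F# minor (with V from harmonic minor) the diatonic chords are F#m, G#dim, A, Bm, C#, D, E. F#m and Bm are both diatonic. But B (B–D#–F#) is foreign: the diatonic iv on degree 4 is Bm, whereas B comes from F# major. It is labeled IV. F# (F#–A#–C#) doesn't fit — on degree 1 F# minor would have F#m (i). F# is the degree-1 chord of F# major, so it is the borrowed I.

IV, I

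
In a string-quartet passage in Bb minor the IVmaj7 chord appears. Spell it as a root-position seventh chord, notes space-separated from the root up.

Eb G Bb D

The root, Eb, is scale degree 4 — the same note in Bb minor and Bb major; only the chord quality changes. Building the major-seventh chord from the parallel major on Eb: Eb–G–Bb–D.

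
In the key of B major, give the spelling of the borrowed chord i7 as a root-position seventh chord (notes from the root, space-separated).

i7 is built on scale degree 1, which is B in both B major and its parallel. Stacking thirds in B minor on B gives B–D–F#–A.

B D F# A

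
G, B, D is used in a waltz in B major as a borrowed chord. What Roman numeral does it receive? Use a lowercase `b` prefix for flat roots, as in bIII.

bVI

The root G is the lowered 6th scale degree — diatonically B major has G# there. The diatonic chord on degree 6 would be G#m (vi), but G–B–D is the major chord from B minor. As a borrowed chord it is labeled bVI.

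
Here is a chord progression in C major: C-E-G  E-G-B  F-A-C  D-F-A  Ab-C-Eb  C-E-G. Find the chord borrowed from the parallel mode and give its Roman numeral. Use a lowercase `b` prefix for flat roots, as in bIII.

The diatonic triads in C major are C, Dm, Em, F, G, Am, Bdim. C–E–G = C, E–G–B = Em, F–A–C = F and D–F–A = Dm are all diatonic. But Ab–C–Eb is foreign: the diatonic vi on degree 6 is Am, whereas Ab comes from C minor. It is labeled bVI.

bVI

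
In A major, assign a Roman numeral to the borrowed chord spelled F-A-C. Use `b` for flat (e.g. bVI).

F is the lowered form of scale degree 6 in A major (the diatonic degree 6 is F#). The diatonic chord on degree 6 would be F#m (vi), but F–A–C is the major chord from A minor. As a borrowed chord it is labeled bVI.

bVI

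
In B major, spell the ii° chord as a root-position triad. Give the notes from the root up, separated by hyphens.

C#-E-G

ii° is built on scale degree 2, which is C# in both B major and its parallel. In B minor the chord on C# is C#–E–G.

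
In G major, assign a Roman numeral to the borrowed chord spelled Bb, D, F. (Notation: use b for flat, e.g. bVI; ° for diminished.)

bIII

Bb is the lowered form of scale degree 3 in G major (the diatonic degree 3 is B). The diatonic chord on degree 3 would be Bm (iii), but Bb–D–F is the major chord from G minor. As a borrowed chord it is labeled bIII.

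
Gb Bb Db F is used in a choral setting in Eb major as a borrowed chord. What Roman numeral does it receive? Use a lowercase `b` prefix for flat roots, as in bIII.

bIIImaj7

In Eb major scale degree 3 is G; Gb is its lowered form, from Eb minor. Gb–Bb–Db–F is a major-seventh chord — the form found in Eb minor, not the diatonic iii (Gm). Borrowed into Eb major it is written bIIImaj7.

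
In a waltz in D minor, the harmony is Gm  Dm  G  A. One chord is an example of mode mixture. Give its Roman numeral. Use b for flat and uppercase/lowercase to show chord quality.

D minor has the diatonic set Dm, Edim, F, Gm, A, Bb, C (with V from harmonic minor). Gm, Dm and A are all diatonic. G (G–B–D) doesn't fit — on degree 4 D minor would have Gm (iv). G is the degree-4 chord of D major, so it is the borrowed IV.

IV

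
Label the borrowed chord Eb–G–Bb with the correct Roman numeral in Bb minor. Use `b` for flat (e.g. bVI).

Eb is scale degree 4 in Bb minor. The diatonic chord on degree 4 would be Ebm (iv), but Eb–G–Bb is the major chord from Bb major. As a borrowed chord it is labeled IV.

IV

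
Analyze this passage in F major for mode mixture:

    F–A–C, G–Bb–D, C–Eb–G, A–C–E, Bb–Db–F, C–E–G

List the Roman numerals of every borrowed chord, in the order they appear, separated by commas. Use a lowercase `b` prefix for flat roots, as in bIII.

F major has the diatonic set F, Gm, Am, Bb, C, Dm, Edim. Of the given chords, F–A–C = F, G–Bb–D = Gm, A–C–E = Am and C–E–G = C are diatonic. C–Eb–G doesn't fit — on degree 5 F major would have C (V). Cm is the degree-5 chord of F minor, so it is the borrowed v. Bb–Db–F doesn't fit — on degree 4 F major would have Bb (IV). Bbm is the degree-4 chord of F minor, so it is the borrowed iv.

v, iv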